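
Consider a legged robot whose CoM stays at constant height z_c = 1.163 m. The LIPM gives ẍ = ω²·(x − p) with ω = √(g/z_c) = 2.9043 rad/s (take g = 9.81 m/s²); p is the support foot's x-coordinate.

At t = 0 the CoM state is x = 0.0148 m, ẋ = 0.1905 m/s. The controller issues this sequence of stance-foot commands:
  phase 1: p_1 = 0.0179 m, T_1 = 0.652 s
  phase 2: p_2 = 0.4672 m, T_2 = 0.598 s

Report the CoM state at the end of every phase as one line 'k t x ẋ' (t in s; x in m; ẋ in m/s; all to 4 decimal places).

1 0.6520 0.2203 0.6179
2 1.2500 0.3298 -0.1641

phase 1: p=0.0179, T=0.652, ωT=1.893604, cosh=3.396897, sinh=3.246368; start (x,ẋ)=(0.014800, 0.190500) → end (x,ẋ)=(0.220307, 0.617881)
phase 2: p=0.4672, T=0.598, ωT=1.736771, cosh=2.927533, sinh=2.751445; start (x,ẋ)=(0.220307, 0.617881) → end (x,ẋ)=(0.329773, -0.164063)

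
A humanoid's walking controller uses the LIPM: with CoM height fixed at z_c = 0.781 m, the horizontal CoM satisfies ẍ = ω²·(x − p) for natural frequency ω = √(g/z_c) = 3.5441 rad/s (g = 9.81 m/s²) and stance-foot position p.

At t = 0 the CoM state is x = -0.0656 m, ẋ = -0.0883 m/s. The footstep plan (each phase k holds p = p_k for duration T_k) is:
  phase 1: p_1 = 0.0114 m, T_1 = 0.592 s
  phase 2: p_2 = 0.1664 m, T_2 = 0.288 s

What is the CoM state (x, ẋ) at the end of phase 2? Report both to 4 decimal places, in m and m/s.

x = -1.2304, ẋ = -4.7442

phase 1: p=0.0114, T=0.592, ωT=2.098107, cosh=4.136708, sinh=4.014020; start (x,ẋ)=(-0.065600, -0.088300) → end (x,ẋ)=(-0.407134, -1.460680)
phase 2: p=0.1664, T=0.288, ωT=1.020701, cosh=1.567741, sinh=1.207398; start (x,ẋ)=(-0.407134, -1.460680) → end (x,ẋ)=(-1.230375, -4.744202)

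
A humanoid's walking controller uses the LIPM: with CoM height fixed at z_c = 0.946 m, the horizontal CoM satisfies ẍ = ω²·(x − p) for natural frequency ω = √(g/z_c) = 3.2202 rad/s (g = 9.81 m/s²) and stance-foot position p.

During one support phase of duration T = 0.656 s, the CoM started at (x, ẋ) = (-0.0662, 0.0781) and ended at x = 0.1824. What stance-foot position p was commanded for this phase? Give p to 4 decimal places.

p = -0.1131

ωT = 3.2202·0.656 = 2.112451; cosh(ωT) = 4.194713, sinh(ωT) = 4.073772
x(T) = p + (x₀−p)·cosh(ωT) + (ẋ₀/ω)·sinh(ωT) ⇒ p·(1 − cosh) = x(T) − x₀·cosh − (ẋ₀/ω)·sinh
numerator   = 0.1824 − (-0.0662)·4.194713 − (0.0781/3.2202)·4.073772 = 0.361288
denominator = 1 − 4.194713 = -3.194713
p = 0.361288 / -3.194713 = -0.1131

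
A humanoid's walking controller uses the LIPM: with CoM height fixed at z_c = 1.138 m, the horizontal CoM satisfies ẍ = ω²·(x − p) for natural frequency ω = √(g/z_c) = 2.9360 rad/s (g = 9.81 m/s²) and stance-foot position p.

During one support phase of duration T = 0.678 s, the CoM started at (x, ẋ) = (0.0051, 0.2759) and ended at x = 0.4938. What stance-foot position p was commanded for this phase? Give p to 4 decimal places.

ωT = 2.9360·0.678 = 1.990608; cosh(ωT) = 3.728298, sinh(ωT) = 3.591685
x(T) = p + (x₀−p)·cosh(ωT) + (ẋ₀/ω)·sinh(ωT) ⇒ p·(1 − cosh) = x(T) − x₀·cosh − (ẋ₀/ω)·sinh
numerator   = 0.4938 − (0.0051)·3.728298 − (0.2759/2.9360)·3.591685 = 0.137270
denominator = 1 − 3.728298 = -2.728298
p = 0.137270 / -2.728298 = -0.0503

p = -0.0503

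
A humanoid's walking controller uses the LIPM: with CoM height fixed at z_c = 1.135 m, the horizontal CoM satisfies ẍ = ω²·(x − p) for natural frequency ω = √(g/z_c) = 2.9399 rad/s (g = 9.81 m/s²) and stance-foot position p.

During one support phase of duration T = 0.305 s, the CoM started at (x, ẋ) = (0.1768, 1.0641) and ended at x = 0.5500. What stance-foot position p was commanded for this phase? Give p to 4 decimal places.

ωT = 2.9399·0.305 = 0.896670; cosh(ωT) = 1.429676, sinh(ωT) = 1.021750
x(T) = p + (x₀−p)·cosh(ωT) + (ẋ₀/ω)·sinh(ωT) ⇒ p·(1 − cosh) = x(T) − x₀·cosh − (ẋ₀/ω)·sinh
numerator   = 0.5500 − (0.1768)·1.429676 − (1.0641/2.9399)·1.021750 = -0.072590
denominator = 1 − 1.429676 = -0.429676
p = -0.072590 / -0.429676 = 0.1689

p = 0.1689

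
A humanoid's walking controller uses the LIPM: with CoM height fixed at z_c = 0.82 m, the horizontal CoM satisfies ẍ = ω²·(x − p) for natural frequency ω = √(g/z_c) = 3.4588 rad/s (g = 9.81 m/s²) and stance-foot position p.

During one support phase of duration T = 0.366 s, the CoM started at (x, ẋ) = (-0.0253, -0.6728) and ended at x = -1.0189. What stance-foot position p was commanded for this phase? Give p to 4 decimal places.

ωT = 3.4588·0.366 = 1.265921; cosh(ωT) = 1.914168, sinh(ωT) = 1.632189
x(T) = p + (x₀−p)·cosh(ωT) + (ẋ₀/ω)·sinh(ωT) ⇒ p·(1 − cosh) = x(T) − x₀·cosh − (ẋ₀/ω)·sinh
numerator   = -1.0189 − (-0.0253)·1.914168 − (-0.6728/3.4588)·1.632189 = -0.652981
denominator = 1 − 1.914168 = -0.914168
p = -0.652981 / -0.914168 = 0.7143

p = 0.7143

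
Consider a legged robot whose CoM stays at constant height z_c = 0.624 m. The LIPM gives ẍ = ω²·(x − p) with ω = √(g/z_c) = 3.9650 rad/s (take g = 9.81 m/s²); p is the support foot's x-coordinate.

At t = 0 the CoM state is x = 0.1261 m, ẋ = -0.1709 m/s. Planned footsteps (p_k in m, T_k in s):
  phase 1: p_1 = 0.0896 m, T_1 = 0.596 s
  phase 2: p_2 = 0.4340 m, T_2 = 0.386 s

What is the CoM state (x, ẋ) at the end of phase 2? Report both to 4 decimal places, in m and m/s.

x = -0.5601, ẋ = -3.6527

phase 1: p=0.0896, T=0.596, ωT=2.363140, cosh=5.359192, sinh=5.265068; start (x,ẋ)=(0.126100, -0.170900) → end (x,ẋ)=(0.058275, -0.153912)
phase 2: p=0.4340, T=0.386, ωT=1.530490, cosh=2.418435, sinh=2.202005; start (x,ẋ)=(0.058275, -0.153912) → end (x,ẋ)=(-0.560144, -3.652665)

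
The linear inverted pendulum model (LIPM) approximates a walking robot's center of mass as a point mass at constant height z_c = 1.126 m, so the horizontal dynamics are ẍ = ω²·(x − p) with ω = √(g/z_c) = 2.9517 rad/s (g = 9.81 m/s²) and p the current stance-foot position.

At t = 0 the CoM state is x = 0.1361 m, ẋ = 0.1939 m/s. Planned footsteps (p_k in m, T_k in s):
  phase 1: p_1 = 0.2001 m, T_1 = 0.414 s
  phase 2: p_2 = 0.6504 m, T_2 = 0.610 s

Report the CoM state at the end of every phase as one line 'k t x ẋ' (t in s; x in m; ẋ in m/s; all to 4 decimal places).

1 0.4140 0.1839 0.0649
2 1.0240 -0.7354 -3.8522

phase 1: p=0.2001, T=0.414, ωT=1.222004, cosh=1.844310, sinh=1.549671; start (x,ẋ)=(0.136100, 0.193900) → end (x,ẋ)=(0.183864, 0.064865)
phase 2: p=0.6504, T=0.610, ωT=1.800537, cosh=3.109054, sinh=2.943843; start (x,ẋ)=(0.183864, 0.064865) → end (x,ẋ)=(-0.735394, -3.852226)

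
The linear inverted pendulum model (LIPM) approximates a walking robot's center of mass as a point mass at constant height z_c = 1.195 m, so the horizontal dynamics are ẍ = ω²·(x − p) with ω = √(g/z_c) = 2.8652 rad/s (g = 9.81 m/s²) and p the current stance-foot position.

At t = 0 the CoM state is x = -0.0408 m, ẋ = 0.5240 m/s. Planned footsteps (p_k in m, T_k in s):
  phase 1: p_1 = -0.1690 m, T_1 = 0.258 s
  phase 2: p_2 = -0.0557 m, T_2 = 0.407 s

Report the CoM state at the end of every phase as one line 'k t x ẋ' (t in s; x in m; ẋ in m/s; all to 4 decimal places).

1 0.2580 0.1437 0.9708
2 0.6650 0.7863 2.5369

phase 1: p=-0.1690, T=0.258, ωT=0.739222, cosh=1.285895, sinh=0.808410; start (x,ẋ)=(-0.040800, 0.524000) → end (x,ẋ)=(0.143697, 0.970753)
phase 2: p=-0.0557, T=0.407, ωT=1.166136, cosh=1.760568, sinh=1.449000; start (x,ẋ)=(0.143697, 0.970753) → end (x,ẋ)=(0.786285, 2.536909)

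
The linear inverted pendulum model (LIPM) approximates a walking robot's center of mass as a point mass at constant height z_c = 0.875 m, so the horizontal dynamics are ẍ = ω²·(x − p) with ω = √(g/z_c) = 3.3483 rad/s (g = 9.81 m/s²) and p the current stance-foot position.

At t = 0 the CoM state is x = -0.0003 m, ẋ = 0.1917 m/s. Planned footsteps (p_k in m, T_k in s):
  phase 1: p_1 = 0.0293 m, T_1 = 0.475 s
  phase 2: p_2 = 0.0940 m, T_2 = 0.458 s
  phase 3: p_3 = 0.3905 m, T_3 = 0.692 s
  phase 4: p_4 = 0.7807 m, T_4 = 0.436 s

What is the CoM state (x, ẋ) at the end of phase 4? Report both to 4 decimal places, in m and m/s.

phase 1: p=0.0293, T=0.475, ωT=1.590442, cosh=2.554877, sinh=2.351042; start (x,ẋ)=(-0.000300, 0.191700) → end (x,ẋ)=(0.088280, 0.256759)
phase 2: p=0.0940, T=0.458, ωT=1.533521, cosh=2.425121, sinh=2.209347; start (x,ẋ)=(0.088280, 0.256759) → end (x,ẋ)=(0.249548, 0.580355)
phase 3: p=0.3905, T=0.692, ωT=2.317024, cosh=5.121999, sinh=5.023433; start (x,ẋ)=(0.249548, 0.580355) → end (x,ẋ)=(0.539246, 0.601767)
phase 4: p=0.7807, T=0.436, ωT=1.459859, cosh=2.268810, sinh=2.036541; start (x,ẋ)=(0.539246, 0.601767) → end (x,ẋ)=(0.598900, -0.281169)

x = 0.5989, ẋ = -0.2812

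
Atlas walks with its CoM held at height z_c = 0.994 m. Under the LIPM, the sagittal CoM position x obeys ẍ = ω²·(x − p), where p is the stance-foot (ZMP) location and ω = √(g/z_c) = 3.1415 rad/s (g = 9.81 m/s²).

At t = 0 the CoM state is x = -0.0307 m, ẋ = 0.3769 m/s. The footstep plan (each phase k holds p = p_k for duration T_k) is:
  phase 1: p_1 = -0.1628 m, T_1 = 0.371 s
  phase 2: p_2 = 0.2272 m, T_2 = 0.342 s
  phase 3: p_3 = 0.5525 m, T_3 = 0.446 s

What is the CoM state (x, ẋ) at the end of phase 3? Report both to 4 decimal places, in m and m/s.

phase 1: p=-0.1628, T=0.371, ωT=1.165497, cosh=1.759641, sinh=1.447874; start (x,ẋ)=(-0.030700, 0.376900) → end (x,ẋ)=(0.243357, 1.264065)
phase 2: p=0.2272, T=0.342, ωT=1.074393, cosh=1.634860, sinh=1.293355; start (x,ẋ)=(0.243357, 1.264065) → end (x,ẋ)=(0.774029, 2.132215)
phase 3: p=0.5525, T=0.446, ωT=1.401109, cosh=2.153012, sinh=1.906688; start (x,ẋ)=(0.774029, 2.132215) → end (x,ẋ)=(2.323572, 5.917612)

x = 2.3236, ẋ = 5.9176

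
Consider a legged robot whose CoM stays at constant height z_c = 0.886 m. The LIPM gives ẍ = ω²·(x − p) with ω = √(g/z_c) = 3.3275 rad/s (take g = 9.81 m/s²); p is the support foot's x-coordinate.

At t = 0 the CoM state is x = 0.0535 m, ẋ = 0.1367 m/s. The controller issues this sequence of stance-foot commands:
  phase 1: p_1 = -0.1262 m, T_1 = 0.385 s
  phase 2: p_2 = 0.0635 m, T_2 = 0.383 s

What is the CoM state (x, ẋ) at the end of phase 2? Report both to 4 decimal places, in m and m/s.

x = 1.1247, ẋ = 3.6719

phase 1: p=-0.1262, T=0.385, ωT=1.281088, cosh=1.939144, sinh=1.661409; start (x,ẋ)=(0.053500, 0.136700) → end (x,ẋ)=(0.290518, 1.258523)
phase 2: p=0.0635, T=0.383, ωT=1.274433, cosh=1.928130, sinh=1.648541; start (x,ẋ)=(0.290518, 1.258523) → end (x,ẋ)=(1.124730, 3.671909)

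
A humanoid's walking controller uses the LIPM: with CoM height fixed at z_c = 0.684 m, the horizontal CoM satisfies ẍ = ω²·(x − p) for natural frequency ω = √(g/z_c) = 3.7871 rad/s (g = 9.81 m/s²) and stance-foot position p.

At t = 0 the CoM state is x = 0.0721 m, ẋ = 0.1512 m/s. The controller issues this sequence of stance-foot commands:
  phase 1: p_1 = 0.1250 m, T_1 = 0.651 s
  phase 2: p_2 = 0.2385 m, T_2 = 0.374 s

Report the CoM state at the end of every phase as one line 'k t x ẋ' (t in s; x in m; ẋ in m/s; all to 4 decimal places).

phase 1: p=0.1250, T=0.651, ωT=2.465402, cosh=5.926594, sinh=5.841619; start (x,ẋ)=(0.072100, 0.151200) → end (x,ẋ)=(0.044710, -0.274195)
phase 2: p=0.2385, T=0.374, ωT=1.416375, cosh=2.182372, sinh=1.939780; start (x,ẋ)=(0.044710, -0.274195) → end (x,ẋ)=(-0.324867, -2.022005)

1 0.6510 0.0447 -0.2742
2 1.0250 -0.3249 -2.0220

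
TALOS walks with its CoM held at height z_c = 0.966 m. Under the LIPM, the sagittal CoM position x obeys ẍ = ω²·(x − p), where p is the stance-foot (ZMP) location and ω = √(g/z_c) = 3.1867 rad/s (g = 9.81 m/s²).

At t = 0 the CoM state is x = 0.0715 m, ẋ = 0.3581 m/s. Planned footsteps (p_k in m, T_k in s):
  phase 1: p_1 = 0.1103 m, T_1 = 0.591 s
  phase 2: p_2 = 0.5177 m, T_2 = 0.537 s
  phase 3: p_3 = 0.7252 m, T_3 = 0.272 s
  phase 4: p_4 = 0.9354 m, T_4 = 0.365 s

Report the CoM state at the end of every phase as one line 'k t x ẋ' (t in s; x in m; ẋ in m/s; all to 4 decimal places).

1 0.5910 0.3407 0.8075
2 1.1280 0.6902 0.7976
3 1.4000 0.9214 1.0073
4 1.7650 1.3671 1.7046

phase 1: p=0.1103, T=0.591, ωT=1.883340, cosh=3.363755, sinh=3.211673; start (x,ẋ)=(0.071500, 0.358100) → end (x,ẋ)=(0.340693, 0.807457)
phase 2: p=0.5177, T=0.537, ωT=1.711258, cosh=2.858280, sinh=2.677641; start (x,ẋ)=(0.340693, 0.807457) → end (x,ẋ)=(0.690233, 0.797561)
phase 3: p=0.7252, T=0.272, ωT=0.866782, cosh=1.399772, sinh=0.979471; start (x,ẋ)=(0.690233, 0.797561) → end (x,ẋ)=(0.921394, 1.007263)
phase 4: p=0.9354, T=0.365, ωT=1.163145, cosh=1.756242, sinh=1.443741; start (x,ẋ)=(0.921394, 1.007263) → end (x,ẋ)=(1.367145, 1.704562)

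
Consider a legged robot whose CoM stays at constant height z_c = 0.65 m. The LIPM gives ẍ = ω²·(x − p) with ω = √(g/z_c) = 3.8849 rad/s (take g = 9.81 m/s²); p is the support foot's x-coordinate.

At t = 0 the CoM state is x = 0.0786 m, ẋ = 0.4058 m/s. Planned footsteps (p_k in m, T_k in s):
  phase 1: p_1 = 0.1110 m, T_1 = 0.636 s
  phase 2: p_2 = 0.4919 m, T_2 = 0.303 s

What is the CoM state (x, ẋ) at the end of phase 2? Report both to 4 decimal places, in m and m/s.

phase 1: p=0.1110, T=0.636, ωT=2.470796, cosh=5.958192, sinh=5.873674; start (x,ẋ)=(0.078600, 0.405800) → end (x,ẋ)=(0.531493, 1.678510)
phase 2: p=0.4919, T=0.303, ωT=1.177125, cosh=1.776597, sinh=1.468433; start (x,ẋ)=(0.531493, 1.678510) → end (x,ẋ)=(1.196693, 3.207906)

x = 1.1967, ẋ = 3.2079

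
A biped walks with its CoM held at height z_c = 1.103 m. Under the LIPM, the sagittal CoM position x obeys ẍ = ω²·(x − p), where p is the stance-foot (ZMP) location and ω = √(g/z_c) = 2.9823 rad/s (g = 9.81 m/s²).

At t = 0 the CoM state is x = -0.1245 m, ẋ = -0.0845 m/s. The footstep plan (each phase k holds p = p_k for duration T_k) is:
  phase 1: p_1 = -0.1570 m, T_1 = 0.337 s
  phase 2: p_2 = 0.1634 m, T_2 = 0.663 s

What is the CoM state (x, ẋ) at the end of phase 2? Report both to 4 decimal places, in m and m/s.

phase 1: p=-0.1570, T=0.337, ωT=1.005035, cosh=1.549017, sinh=1.182986; start (x,ẋ)=(-0.124500, -0.084500) → end (x,ẋ)=(-0.140175, -0.016231)
phase 2: p=0.1634, T=0.663, ωT=1.977265, cosh=3.680704, sinh=3.542257; start (x,ẋ)=(-0.140175, -0.016231) → end (x,ẋ)=(-0.973250, -3.266736)

x = -0.9733, ẋ = -3.2667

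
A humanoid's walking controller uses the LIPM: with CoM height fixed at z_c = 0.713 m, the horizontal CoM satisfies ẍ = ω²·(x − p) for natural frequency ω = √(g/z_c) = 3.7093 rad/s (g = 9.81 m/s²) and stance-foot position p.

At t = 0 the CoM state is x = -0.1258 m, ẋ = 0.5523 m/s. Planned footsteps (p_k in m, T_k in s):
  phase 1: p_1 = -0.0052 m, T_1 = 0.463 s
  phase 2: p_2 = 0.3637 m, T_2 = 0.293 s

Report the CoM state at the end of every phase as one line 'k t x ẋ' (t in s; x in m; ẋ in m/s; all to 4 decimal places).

phase 1: p=-0.0052, T=0.463, ωT=1.717406, cosh=2.874796, sinh=2.695265; start (x,ẋ)=(-0.125800, 0.552300) → end (x,ẋ)=(0.049414, 0.382046)
phase 2: p=0.3637, T=0.293, ωT=1.086825, cosh=1.651066, sinh=1.313780; start (x,ẋ)=(0.049414, 0.382046) → end (x,ẋ)=(-0.019892, -0.900798)

1 0.4630 0.0494 0.3820
2 0.7560 -0.0199 -0.9008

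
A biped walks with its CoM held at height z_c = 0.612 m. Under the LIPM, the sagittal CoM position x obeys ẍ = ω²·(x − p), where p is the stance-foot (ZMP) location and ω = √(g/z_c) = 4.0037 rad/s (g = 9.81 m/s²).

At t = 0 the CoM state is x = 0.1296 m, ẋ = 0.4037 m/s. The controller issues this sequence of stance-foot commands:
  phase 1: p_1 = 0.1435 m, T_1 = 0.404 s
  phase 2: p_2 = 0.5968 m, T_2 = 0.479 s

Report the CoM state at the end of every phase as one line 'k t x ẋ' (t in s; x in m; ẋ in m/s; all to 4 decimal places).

1 0.4040 0.3512 0.9227
2 0.8830 0.5104 -0.0660

phase 1: p=0.1435, T=0.404, ωT=1.617495, cosh=2.619421, sinh=2.421026; start (x,ẋ)=(0.129600, 0.403700) → end (x,ẋ)=(0.351206, 0.922727)
phase 2: p=0.5968, T=0.479, ωT=1.917772, cosh=3.476357, sinh=3.329423; start (x,ẋ)=(0.351206, 0.922727) → end (x,ẋ)=(0.510356, -0.066039)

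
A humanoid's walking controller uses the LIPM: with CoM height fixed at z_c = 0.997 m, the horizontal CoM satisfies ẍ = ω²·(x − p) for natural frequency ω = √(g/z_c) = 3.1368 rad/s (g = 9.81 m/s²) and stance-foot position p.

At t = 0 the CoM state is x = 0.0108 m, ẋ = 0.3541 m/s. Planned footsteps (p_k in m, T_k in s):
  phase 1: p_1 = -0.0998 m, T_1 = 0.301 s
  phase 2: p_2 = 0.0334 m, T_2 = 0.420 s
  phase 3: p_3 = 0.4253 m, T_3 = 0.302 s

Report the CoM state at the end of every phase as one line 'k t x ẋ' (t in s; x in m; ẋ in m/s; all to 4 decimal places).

1 0.3010 0.1870 0.9025
2 0.7210 0.8394 2.6408
3 1.0230 1.9617 5.3398

phase 1: p=-0.0998, T=0.301, ωT=0.944177, cosh=1.479848, sinh=1.090848; start (x,ẋ)=(0.010800, 0.354100) → end (x,ẋ)=(0.187012, 0.902462)
phase 2: p=0.0334, T=0.420, ωT=1.317456, cosh=2.000863, sinh=1.733047; start (x,ẋ)=(0.187012, 0.902462) → end (x,ẋ)=(0.839358, 2.640775)
phase 3: p=0.4253, T=0.302, ωT=0.947314, cosh=1.483277, sinh=1.095496; start (x,ẋ)=(0.839358, 2.640775) → end (x,ẋ)=(1.961726, 5.339848)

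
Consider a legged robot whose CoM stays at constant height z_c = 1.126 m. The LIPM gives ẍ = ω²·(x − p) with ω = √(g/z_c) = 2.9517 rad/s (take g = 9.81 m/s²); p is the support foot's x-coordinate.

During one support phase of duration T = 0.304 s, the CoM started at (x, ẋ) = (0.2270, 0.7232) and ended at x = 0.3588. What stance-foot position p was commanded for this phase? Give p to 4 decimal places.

ωT = 2.9517·0.304 = 0.897317; cosh(ωT) = 1.430337, sinh(ωT) = 1.022675
x(T) = p + (x₀−p)·cosh(ωT) + (ẋ₀/ω)·sinh(ωT) ⇒ p·(1 − cosh) = x(T) − x₀·cosh − (ẋ₀/ω)·sinh
numerator   = 0.3588 − (0.2270)·1.430337 − (0.7232/2.9517)·1.022675 = -0.216454
denominator = 1 − 1.430337 = -0.430337
p = -0.216454 / -0.430337 = 0.5030

p = 0.5030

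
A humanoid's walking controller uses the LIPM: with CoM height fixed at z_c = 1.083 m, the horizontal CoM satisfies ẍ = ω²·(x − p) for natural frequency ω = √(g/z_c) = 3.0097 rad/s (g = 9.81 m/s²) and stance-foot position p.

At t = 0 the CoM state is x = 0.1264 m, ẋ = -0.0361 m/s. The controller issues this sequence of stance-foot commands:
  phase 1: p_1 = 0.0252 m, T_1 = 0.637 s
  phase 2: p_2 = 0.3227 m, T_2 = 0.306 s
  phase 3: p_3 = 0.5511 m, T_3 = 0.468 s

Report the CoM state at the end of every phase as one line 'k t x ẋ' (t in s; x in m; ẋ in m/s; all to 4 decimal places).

phase 1: p=0.0252, T=0.637, ωT=1.917179, cosh=3.474382, sinh=3.327361; start (x,ẋ)=(0.126400, -0.036100) → end (x,ẋ)=(0.336897, 0.888028)
phase 2: p=0.3227, T=0.306, ωT=0.920968, cosh=1.454927, sinh=1.056794; start (x,ẋ)=(0.336897, 0.888028) → end (x,ẋ)=(0.655169, 1.337172)
phase 3: p=0.5511, T=0.468, ωT=1.408540, cosh=2.167239, sinh=1.922739; start (x,ẋ)=(0.655169, 1.337172) → end (x,ẋ)=(1.630890, 3.500203)

1 0.6370 0.3369 0.8880
2 0.9430 0.6552 1.3372
3 1.4110 1.6309 3.5002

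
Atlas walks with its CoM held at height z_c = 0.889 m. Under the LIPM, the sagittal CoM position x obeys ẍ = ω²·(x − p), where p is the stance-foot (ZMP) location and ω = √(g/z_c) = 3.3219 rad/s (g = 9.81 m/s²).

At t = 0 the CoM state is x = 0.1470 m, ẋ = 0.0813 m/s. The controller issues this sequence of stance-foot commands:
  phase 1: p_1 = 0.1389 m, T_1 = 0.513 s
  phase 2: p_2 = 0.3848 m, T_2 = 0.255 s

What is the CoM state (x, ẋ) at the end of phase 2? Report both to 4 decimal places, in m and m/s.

x = 0.2535, ẋ = -0.0818

phase 1: p=0.1389, T=0.513, ωT=1.704135, cosh=2.839279, sinh=2.657349; start (x,ẋ)=(0.147000, 0.081300) → end (x,ẋ)=(0.226934, 0.302336)
phase 2: p=0.3848, T=0.255, ωT=0.847085, cosh=1.380749, sinh=0.952086; start (x,ẋ)=(0.226934, 0.302336) → end (x,ẋ)=(0.253479, -0.081839)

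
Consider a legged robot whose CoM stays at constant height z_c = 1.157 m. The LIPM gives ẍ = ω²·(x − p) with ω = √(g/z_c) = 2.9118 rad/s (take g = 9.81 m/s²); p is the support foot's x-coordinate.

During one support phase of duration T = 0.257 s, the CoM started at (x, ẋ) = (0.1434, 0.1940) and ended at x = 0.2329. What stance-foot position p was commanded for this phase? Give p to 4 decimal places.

p = 0.0246

ωT = 2.9118·0.257 = 0.748333; cosh(ωT) = 1.293314, sinh(ωT) = 0.820159
x(T) = p + (x₀−p)·cosh(ωT) + (ẋ₀/ω)·sinh(ωT) ⇒ p·(1 − cosh) = x(T) − x₀·cosh − (ẋ₀/ω)·sinh
numerator   = 0.2329 − (0.1434)·1.293314 − (0.1940/2.9118)·0.820159 = -0.007205
denominator = 1 − 1.293314 = -0.293314
p = -0.007205 / -0.293314 = 0.0246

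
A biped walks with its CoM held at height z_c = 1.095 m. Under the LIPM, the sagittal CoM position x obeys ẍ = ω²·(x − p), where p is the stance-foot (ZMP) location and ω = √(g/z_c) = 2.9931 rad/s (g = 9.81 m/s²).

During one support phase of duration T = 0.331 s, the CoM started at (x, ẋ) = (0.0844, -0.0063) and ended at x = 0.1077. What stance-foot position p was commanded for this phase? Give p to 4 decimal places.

p = 0.0360

ωT = 2.9931·0.331 = 0.990716; cosh(ωT) = 1.532237, sinh(ωT) = 1.160926
x(T) = p + (x₀−p)·cosh(ωT) + (ẋ₀/ω)·sinh(ωT) ⇒ p·(1 − cosh) = x(T) − x₀·cosh − (ẋ₀/ω)·sinh
numerator   = 0.1077 − (0.0844)·1.532237 − (-0.0063/2.9931)·1.160926 = -0.019177
denominator = 1 − 1.532237 = -0.532237
p = -0.019177 / -0.532237 = 0.0360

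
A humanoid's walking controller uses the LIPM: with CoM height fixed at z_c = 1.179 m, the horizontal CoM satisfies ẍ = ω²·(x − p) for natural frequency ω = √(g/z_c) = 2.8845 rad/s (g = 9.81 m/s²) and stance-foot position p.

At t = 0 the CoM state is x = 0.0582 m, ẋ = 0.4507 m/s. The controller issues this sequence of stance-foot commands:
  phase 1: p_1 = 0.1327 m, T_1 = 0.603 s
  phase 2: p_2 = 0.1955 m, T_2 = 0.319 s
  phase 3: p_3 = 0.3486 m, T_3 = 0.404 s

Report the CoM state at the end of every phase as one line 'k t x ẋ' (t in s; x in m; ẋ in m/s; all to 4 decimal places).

phase 1: p=0.1327, T=0.603, ωT=1.739353, cosh=2.934648, sinh=2.759014; start (x,ẋ)=(0.058200, 0.450700) → end (x,ẋ)=(0.345162, 0.729747)
phase 2: p=0.1955, T=0.319, ωT=0.920156, cosh=1.454069, sinh=1.055612; start (x,ẋ)=(0.345162, 0.729747) → end (x,ẋ)=(0.680177, 1.516809)
phase 3: p=0.3486, T=0.404, ωT=1.165338, cosh=1.759412, sinh=1.447595; start (x,ẋ)=(0.680177, 1.516809) → end (x,ẋ)=(1.693194, 4.053218)

1 0.6030 0.3452 0.7297
2 0.9220 0.6802 1.5168
3 1.3260 1.6932 4.0532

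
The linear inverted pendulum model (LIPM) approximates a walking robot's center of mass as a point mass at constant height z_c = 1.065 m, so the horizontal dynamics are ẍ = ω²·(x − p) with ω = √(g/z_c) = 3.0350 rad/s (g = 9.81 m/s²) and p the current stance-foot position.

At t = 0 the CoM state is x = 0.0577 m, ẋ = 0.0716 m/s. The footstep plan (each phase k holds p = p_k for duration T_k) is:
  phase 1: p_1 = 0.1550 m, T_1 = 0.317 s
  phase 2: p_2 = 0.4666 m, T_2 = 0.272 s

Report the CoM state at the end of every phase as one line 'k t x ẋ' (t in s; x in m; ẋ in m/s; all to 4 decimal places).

phase 1: p=0.1550, T=0.317, ωT=0.962095, cosh=1.499633, sinh=1.117541; start (x,ẋ)=(0.057700, 0.071600) → end (x,ẋ)=(0.035450, -0.222642)
phase 2: p=0.4666, T=0.272, ωT=0.825520, cosh=1.360537, sinh=0.922530; start (x,ẋ)=(0.035450, -0.222642) → end (x,ẋ)=(-0.187671, -1.510081)

1 0.3170 0.0355 -0.2226
2 0.5890 -0.1877 -1.5101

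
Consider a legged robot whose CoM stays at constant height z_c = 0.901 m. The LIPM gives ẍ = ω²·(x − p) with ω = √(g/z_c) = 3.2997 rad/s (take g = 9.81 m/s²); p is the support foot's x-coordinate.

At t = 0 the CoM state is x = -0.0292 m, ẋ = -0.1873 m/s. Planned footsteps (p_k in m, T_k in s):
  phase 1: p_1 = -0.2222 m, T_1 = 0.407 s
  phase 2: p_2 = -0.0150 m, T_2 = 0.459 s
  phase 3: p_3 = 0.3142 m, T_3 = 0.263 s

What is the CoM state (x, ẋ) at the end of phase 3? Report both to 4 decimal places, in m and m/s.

phase 1: p=-0.2222, T=0.407, ωT=1.342978, cosh=2.045750, sinh=1.784683; start (x,ẋ)=(-0.029200, -0.187300) → end (x,ẋ)=(0.071326, 0.753392)
phase 2: p=-0.0150, T=0.459, ωT=1.514562, cosh=2.383667, sinh=2.163763; start (x,ẋ)=(0.071326, 0.753392) → end (x,ẋ)=(0.684807, 2.412186)
phase 3: p=0.3142, T=0.263, ωT=0.867821, cosh=1.400791, sinh=0.980925; start (x,ẋ)=(0.684807, 2.412186) → end (x,ẋ)=(1.550430, 4.578532)

x = 1.5504, ẋ = 4.5785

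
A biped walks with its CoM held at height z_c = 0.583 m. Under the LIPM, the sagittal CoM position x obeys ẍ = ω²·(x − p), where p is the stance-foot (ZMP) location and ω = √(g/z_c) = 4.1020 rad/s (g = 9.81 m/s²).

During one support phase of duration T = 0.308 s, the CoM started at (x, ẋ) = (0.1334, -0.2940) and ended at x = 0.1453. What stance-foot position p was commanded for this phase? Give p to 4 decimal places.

p = -0.0078

ωT = 4.1020·0.308 = 1.263416; cosh(ωT) = 1.910086, sinh(ωT) = 1.627399
x(T) = p + (x₀−p)·cosh(ωT) + (ẋ₀/ω)·sinh(ωT) ⇒ p·(1 − cosh) = x(T) − x₀·cosh − (ẋ₀/ω)·sinh
numerator   = 0.1453 − (0.1334)·1.910086 − (-0.2940/4.1020)·1.627399 = 0.007134
denominator = 1 − 1.910086 = -0.910086
p = 0.007134 / -0.910086 = -0.0078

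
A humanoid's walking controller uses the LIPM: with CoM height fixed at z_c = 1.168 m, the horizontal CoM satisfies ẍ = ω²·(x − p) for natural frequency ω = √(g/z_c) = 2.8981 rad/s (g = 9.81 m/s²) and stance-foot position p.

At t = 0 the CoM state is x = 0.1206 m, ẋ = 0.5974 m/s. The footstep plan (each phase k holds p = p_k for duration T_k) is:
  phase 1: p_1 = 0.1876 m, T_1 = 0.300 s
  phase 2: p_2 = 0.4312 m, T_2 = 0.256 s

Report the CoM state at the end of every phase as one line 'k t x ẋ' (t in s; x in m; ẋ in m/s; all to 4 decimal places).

phase 1: p=0.1876, T=0.300, ωT=0.869430, cosh=1.402371, sinh=0.983180; start (x,ẋ)=(0.120600, 0.597400) → end (x,ẋ)=(0.296309, 0.646869)
phase 2: p=0.4312, T=0.256, ωT=0.741914, cosh=1.288076, sinh=0.811874; start (x,ẋ)=(0.296309, 0.646869) → end (x,ẋ)=(0.438664, 0.515833)

1 0.3000 0.2963 0.6469
2 0.5560 0.4387 0.5158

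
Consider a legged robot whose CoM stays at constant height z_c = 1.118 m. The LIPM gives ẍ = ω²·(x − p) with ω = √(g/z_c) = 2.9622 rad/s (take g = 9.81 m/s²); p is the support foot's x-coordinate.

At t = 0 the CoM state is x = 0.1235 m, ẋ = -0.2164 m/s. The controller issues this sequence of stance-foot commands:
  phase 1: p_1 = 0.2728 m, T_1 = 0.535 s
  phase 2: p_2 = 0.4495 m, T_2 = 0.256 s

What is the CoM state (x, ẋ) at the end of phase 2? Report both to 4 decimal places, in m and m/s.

phase 1: p=0.2728, T=0.535, ωT=1.584777, cosh=2.541598, sinh=2.336605; start (x,ẋ)=(0.123500, -0.216400) → end (x,ẋ)=(-0.277359, -1.583381)
phase 2: p=0.4495, T=0.256, ωT=0.758323, cosh=1.301573, sinh=0.833121; start (x,ẋ)=(-0.277359, -1.583381) → end (x,ẋ)=(-0.941886, -3.854678)

x = -0.9419, ẋ = -3.8547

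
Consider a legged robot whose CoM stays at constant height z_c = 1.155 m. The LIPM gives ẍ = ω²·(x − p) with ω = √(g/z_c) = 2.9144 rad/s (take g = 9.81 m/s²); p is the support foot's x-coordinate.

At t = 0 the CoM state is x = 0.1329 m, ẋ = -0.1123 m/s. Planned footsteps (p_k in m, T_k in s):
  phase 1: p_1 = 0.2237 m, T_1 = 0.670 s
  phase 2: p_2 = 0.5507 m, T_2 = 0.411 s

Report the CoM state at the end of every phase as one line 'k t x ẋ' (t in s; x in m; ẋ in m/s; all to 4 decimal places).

phase 1: p=0.2237, T=0.670, ωT=1.952648, cosh=3.594611, sinh=3.452713; start (x,ẋ)=(0.132900, -0.112300) → end (x,ẋ)=(-0.235733, -1.317358)
phase 2: p=0.5507, T=0.411, ωT=1.197818, cosh=1.807367, sinh=1.505515; start (x,ẋ)=(-0.235733, -1.317358) → end (x,ẋ)=(-1.551192, -5.831561)

1 0.6700 -0.2357 -1.3174
2 1.0810 -1.5512 -5.8316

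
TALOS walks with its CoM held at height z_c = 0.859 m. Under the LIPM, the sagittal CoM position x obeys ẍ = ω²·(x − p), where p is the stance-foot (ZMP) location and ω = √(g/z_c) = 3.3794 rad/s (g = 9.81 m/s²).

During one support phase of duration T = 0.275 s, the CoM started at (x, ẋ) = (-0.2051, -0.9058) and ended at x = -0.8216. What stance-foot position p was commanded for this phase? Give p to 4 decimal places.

ωT = 3.3794·0.275 = 0.929335; cosh(ωT) = 1.463820, sinh(ωT) = 1.069004
x(T) = p + (x₀−p)·cosh(ωT) + (ẋ₀/ω)·sinh(ωT) ⇒ p·(1 − cosh) = x(T) − x₀·cosh − (ẋ₀/ω)·sinh
numerator   = -0.8216 − (-0.2051)·1.463820 − (-0.9058/3.3794)·1.069004 = -0.234839
denominator = 1 − 1.463820 = -0.463820
p = -0.234839 / -0.463820 = 0.5063

p = 0.5063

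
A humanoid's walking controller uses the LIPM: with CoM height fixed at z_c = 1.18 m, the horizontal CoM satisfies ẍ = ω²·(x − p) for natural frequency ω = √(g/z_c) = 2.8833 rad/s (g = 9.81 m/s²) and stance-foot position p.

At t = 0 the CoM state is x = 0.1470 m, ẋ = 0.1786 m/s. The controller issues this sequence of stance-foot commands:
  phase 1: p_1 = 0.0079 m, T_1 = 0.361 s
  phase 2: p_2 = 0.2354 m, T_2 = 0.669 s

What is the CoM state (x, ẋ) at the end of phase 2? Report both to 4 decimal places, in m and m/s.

x = 1.3970, ẋ = 3.4331

phase 1: p=0.0079, T=0.361, ωT=1.040871, cosh=1.592415, sinh=1.239268; start (x,ẋ)=(0.147000, 0.178600) → end (x,ẋ)=(0.306169, 0.781435)
phase 2: p=0.2354, T=0.669, ωT=1.928928, cosh=3.513715, sinh=3.368411; start (x,ẋ)=(0.306169, 0.781435) → end (x,ẋ)=(1.396972, 3.433056)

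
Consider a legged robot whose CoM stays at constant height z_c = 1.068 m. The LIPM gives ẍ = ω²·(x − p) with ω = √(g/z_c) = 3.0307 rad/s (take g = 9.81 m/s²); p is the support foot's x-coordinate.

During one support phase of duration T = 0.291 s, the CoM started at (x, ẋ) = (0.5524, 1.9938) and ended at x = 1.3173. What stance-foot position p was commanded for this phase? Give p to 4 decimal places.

p = 0.2956

ωT = 3.0307·0.291 = 0.881934; cosh(ωT) = 1.414774, sinh(ωT) = 1.000792
x(T) = p + (x₀−p)·cosh(ωT) + (ẋ₀/ω)·sinh(ωT) ⇒ p·(1 − cosh) = x(T) − x₀·cosh − (ẋ₀/ω)·sinh
numerator   = 1.3173 − (0.5524)·1.414774 − (1.9938/3.0307)·1.000792 = -0.122610
denominator = 1 − 1.414774 = -0.414774
p = -0.122610 / -0.414774 = 0.2956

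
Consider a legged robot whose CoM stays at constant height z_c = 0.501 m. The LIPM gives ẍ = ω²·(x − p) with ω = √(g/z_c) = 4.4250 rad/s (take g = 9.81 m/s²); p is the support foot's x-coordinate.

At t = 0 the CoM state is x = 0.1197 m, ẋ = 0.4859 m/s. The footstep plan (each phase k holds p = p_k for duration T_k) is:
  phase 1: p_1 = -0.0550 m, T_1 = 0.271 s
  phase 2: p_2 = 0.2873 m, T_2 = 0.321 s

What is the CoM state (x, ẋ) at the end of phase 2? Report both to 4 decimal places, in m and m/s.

x = 1.4931, ẋ = 5.6808

phase 1: p=-0.0550, T=0.271, ωT=1.199175, cosh=1.809411, sinh=1.507968; start (x,ẋ)=(0.119700, 0.485900) → end (x,ẋ)=(0.426691, 2.044924)
phase 2: p=0.2873, T=0.321, ωT=1.420425, cosh=2.190245, sinh=1.948634; start (x,ẋ)=(0.426691, 2.044924) → end (x,ẋ)=(1.493122, 5.680811)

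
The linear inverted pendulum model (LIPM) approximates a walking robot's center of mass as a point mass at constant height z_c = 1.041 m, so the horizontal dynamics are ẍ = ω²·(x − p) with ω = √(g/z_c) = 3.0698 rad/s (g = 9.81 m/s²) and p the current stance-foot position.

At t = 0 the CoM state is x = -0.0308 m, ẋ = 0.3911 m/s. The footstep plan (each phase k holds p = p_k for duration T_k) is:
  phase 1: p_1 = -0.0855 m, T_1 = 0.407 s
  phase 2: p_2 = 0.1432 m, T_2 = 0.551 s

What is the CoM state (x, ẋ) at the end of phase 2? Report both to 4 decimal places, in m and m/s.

x = 1.2234, ẋ = 3.4571

phase 1: p=-0.0855, T=0.407, ωT=1.249409, cosh=1.887477, sinh=1.600803; start (x,ẋ)=(-0.030800, 0.391100) → end (x,ẋ)=(0.221691, 1.006996)
phase 2: p=0.1432, T=0.551, ωT=1.691460, cosh=2.805824, sinh=2.621574; start (x,ẋ)=(0.221691, 1.006996) → end (x,ẋ)=(1.223395, 3.457127)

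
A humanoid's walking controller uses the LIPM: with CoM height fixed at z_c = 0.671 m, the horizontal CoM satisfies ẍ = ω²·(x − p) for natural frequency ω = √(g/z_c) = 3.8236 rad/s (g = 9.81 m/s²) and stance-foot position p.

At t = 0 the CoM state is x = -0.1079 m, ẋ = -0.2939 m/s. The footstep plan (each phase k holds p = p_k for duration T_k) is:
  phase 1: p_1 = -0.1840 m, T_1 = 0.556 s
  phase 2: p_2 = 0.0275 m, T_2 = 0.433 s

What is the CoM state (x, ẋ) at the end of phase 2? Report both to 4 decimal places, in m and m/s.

x = -0.5615, ẋ = -2.1109

phase 1: p=-0.1840, T=0.556, ωT=2.125922, cosh=4.249970, sinh=4.130647; start (x,ẋ)=(-0.107900, -0.293900) → end (x,ẋ)=(-0.178078, -0.047147)
phase 2: p=0.0275, T=0.433, ωT=1.655619, cosh=2.713646, sinh=2.522673; start (x,ẋ)=(-0.178078, -0.047147) → end (x,ẋ)=(-0.561473, -2.110886)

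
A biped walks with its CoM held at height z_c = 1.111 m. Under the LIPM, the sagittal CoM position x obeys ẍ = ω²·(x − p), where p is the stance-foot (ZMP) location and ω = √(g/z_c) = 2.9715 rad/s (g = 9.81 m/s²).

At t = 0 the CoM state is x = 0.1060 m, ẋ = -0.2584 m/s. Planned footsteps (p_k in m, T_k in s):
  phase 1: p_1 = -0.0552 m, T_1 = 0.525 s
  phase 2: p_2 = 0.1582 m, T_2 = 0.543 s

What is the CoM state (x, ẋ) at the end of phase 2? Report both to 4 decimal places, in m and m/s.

x = 0.4933, ẋ = 1.0913

phase 1: p=-0.0552, T=0.525, ωT=1.560037, cosh=2.484564, sinh=2.274436; start (x,ẋ)=(0.106000, -0.258400) → end (x,ẋ)=(0.147528, 0.447457)
phase 2: p=0.1582, T=0.543, ωT=1.613525, cosh=2.609830, sinh=2.410645; start (x,ẋ)=(0.147528, 0.447457) → end (x,ẋ)=(0.493350, 1.091340)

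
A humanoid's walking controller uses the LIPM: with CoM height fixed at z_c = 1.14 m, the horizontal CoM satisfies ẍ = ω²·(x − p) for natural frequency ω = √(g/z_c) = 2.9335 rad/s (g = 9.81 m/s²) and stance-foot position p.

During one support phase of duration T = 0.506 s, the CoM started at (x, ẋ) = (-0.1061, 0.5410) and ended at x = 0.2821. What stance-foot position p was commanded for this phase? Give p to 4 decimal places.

p = -0.1078

ωT = 2.9335·0.506 = 1.484351; cosh(ωT) = 2.319375, sinh(ωT) = 2.092726
x(T) = p + (x₀−p)·cosh(ωT) + (ẋ₀/ω)·sinh(ωT) ⇒ p·(1 − cosh) = x(T) − x₀·cosh − (ẋ₀/ω)·sinh
numerator   = 0.2821 − (-0.1061)·2.319375 − (0.5410/2.9335)·2.092726 = 0.142242
denominator = 1 − 2.319375 = -1.319375
p = 0.142242 / -1.319375 = -0.1078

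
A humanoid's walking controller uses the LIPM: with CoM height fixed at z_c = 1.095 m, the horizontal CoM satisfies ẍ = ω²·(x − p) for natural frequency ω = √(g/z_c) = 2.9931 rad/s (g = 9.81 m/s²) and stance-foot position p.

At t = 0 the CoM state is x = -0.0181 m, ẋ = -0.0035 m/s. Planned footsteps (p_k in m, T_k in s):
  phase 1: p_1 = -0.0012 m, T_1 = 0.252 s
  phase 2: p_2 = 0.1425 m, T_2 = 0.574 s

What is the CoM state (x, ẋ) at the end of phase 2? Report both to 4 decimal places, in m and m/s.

phase 1: p=-0.0012, T=0.252, ωT=0.754261, cosh=1.298199, sinh=0.827841; start (x,ẋ)=(-0.018100, -0.003500) → end (x,ẋ)=(-0.024108, -0.046419)
phase 2: p=0.1425, T=0.574, ωT=1.718039, cosh=2.876504, sinh=2.697086; start (x,ẋ)=(-0.024108, -0.046419) → end (x,ẋ)=(-0.378575, -1.478488)

x = -0.3786, ẋ = -1.4785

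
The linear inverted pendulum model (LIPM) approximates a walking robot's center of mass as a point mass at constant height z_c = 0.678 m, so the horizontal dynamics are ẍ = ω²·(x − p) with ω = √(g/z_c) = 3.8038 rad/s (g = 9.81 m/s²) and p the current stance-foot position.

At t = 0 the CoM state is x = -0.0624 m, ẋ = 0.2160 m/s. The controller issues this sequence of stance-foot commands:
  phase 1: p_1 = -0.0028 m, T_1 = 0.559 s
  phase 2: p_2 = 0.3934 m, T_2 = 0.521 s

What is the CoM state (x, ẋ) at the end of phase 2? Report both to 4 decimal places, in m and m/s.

x = -1.1578, ẋ = -5.6855

phase 1: p=-0.0028, T=0.559, ωT=2.126324, cosh=4.251634, sinh=4.132359; start (x,ẋ)=(-0.062400, 0.216000) → end (x,ẋ)=(-0.021540, -0.018480)
phase 2: p=0.3934, T=0.521, ωT=1.981780, cosh=3.696734, sinh=3.558911; start (x,ẋ)=(-0.021540, -0.018480) → end (x,ẋ)=(-1.157813, -5.685517)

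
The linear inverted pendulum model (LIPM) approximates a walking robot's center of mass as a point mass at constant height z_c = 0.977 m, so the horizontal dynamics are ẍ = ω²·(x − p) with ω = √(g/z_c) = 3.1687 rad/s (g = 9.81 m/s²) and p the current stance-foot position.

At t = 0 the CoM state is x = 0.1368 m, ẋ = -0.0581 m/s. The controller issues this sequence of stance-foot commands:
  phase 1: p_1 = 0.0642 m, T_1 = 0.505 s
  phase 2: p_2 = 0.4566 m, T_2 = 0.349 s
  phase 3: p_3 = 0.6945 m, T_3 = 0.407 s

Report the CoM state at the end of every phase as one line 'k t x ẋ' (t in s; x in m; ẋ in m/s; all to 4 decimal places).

1 0.5050 0.2078 0.3968
2 0.8540 0.2080 -0.3955
3 1.2610 -0.4653 -3.3596

phase 1: p=0.0642, T=0.505, ωT=1.600194, cosh=2.577924, sinh=2.376067; start (x,ẋ)=(0.136800, -0.058100) → end (x,ẋ)=(0.207791, 0.396831)
phase 2: p=0.4566, T=0.349, ωT=1.105876, cosh=1.676396, sinh=1.345475; start (x,ẋ)=(0.207791, 0.396831) → end (x,ẋ)=(0.207997, -0.395529)
phase 3: p=0.6945, T=0.407, ωT=1.289661, cosh=1.953460, sinh=1.678095; start (x,ẋ)=(0.207997, -0.395529) → end (x,ẋ)=(-0.465330, -3.359571)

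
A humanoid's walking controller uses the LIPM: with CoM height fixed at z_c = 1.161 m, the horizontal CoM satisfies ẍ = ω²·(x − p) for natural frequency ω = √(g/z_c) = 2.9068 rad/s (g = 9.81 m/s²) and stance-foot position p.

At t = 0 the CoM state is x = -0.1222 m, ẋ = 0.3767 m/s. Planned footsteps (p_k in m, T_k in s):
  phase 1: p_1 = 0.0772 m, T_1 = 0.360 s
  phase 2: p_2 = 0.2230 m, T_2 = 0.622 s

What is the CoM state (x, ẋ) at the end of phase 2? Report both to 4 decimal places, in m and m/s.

phase 1: p=0.0772, T=0.360, ωT=1.046448, cosh=1.599351, sinh=1.248168; start (x,ẋ)=(-0.122200, 0.376700) → end (x,ẋ)=(-0.079957, -0.120983)
phase 2: p=0.2230, T=0.622, ωT=1.808030, cosh=3.131198, sinh=2.967221; start (x,ẋ)=(-0.079957, -0.120983) → end (x,ẋ)=(-0.849116, -2.991861)

x = -0.8491, ẋ = -2.9919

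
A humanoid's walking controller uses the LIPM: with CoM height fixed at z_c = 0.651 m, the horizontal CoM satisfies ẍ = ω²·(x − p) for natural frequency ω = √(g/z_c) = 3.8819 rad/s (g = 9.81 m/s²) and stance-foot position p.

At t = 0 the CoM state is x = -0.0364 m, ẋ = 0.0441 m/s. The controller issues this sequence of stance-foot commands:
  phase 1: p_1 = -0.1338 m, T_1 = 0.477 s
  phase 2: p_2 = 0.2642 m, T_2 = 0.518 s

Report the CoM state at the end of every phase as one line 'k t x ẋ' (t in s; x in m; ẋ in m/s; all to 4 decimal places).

phase 1: p=-0.1338, T=0.477, ωT=1.851666, cosh=3.263701, sinh=3.106725; start (x,ẋ)=(-0.036400, 0.044100) → end (x,ẋ)=(0.219378, 1.318573)
phase 2: p=0.2642, T=0.518, ωT=2.010824, cosh=3.801675, sinh=3.667796; start (x,ẋ)=(0.219378, 1.318573) → end (x,ẋ)=(1.339650, 4.374610)

1 0.4770 0.2194 1.3186
2 0.9950 1.3396 4.3746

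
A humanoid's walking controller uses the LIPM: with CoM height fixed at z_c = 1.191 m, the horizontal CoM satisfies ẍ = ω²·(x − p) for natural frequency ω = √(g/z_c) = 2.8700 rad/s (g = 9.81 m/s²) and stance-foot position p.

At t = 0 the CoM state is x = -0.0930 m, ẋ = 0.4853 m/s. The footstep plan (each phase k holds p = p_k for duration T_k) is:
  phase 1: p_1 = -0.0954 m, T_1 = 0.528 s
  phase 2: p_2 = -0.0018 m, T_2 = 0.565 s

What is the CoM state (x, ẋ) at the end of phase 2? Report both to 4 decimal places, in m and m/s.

x = 1.7235, ẋ = 5.0253

phase 1: p=-0.0954, T=0.528, ωT=1.515360, cosh=2.385394, sinh=2.165665; start (x,ẋ)=(-0.093000, 0.485300) → end (x,ẋ)=(0.276526, 1.172549)
phase 2: p=-0.0018, T=0.565, ωT=1.621550, cosh=2.629260, sinh=2.431668; start (x,ẋ)=(0.276526, 1.172549) → end (x,ẋ)=(1.723459, 5.025343)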